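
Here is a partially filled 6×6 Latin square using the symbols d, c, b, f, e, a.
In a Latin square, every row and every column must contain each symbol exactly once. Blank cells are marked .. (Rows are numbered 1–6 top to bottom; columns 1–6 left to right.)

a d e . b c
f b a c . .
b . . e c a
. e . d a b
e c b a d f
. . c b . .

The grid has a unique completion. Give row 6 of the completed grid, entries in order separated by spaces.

Row 6, column 1: row 6 has {c, b} and column 1 has {b, f, e, a}, leaving only d.
Row 6, column 6: row 6 has {d, c, b} and column 6 has {c, b, f, a}, leaving only e.
Row 6, column 5: row 6 has {d, c, b, e} and column 5 has {d, c, b, a}, leaving only f.
Row 6, column 2: row 6 has {d, c, b, f, e} and column 2 has {d, c, b, e}, leaving only a.
So row 6 reads: d a c b f e.

d a c b f e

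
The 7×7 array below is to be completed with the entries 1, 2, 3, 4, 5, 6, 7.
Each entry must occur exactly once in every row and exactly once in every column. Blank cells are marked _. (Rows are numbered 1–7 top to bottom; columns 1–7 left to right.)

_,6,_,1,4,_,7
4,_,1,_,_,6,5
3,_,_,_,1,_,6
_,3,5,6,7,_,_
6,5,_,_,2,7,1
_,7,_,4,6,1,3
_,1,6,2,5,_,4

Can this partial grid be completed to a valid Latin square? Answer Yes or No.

No row or column among the givens repeats a symbol, and propagating forced cells runs into no contradiction.
One valid completion exists (for instance, 2 6 3 1 4 5 7 / 4 2 1 7 3 6 5 / 3 4 7 5 1 2 6 / 1 3 5 6 7 4 2 / 6 5 4 3 2 7 1 / 5 7 2 4 6 1 3 / 7 1 6 2 5 3 4).

Yes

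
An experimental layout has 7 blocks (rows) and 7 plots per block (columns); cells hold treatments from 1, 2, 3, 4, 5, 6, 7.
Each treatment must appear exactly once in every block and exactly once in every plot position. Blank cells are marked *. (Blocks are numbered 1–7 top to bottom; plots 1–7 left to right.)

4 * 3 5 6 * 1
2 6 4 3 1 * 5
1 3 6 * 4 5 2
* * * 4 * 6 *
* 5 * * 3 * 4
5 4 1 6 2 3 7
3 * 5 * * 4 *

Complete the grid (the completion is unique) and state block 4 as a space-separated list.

7 1 2 4 5 6 3

Block 4, plot 1: block 4 has {4, 6} and plot 1 has {1, 2, 3, 4, 5}, leaving only 7.
Block 4, plot 3: block 4 has {4, 6, 7} and plot 3 has {1, 3, 4, 5, 6}, leaving only 2.
Block 4, plot 2: block 4 has {2, 4, 6, 7} and plot 2 has {3, 4, 5, 6}, leaving only 1.
Block 4, plot 5: block 4 has {1, 2, 4, 6, 7} and plot 5 has {1, 2, 3, 4, 6}, leaving only 5.
Block 4, plot 7: block 4 has {1, 2, 4, 5, 6, 7} and plot 7 has {1, 2, 4, 5, 7}, leaving only 3.
So block 4 reads: 7 1 2 4 5 6 3.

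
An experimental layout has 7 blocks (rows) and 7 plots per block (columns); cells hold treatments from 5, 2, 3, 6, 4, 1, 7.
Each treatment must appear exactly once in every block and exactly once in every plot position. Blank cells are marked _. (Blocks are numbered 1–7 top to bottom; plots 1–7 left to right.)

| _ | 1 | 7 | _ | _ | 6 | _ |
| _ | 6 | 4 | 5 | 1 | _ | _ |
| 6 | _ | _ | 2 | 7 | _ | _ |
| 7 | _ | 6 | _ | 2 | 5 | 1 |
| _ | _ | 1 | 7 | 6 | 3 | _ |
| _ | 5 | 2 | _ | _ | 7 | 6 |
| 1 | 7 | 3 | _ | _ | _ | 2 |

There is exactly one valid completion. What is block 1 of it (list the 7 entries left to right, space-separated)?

2 1 7 3 4 6 5

Block 2, plot 6: block 2 has {5, 6, 4, 1} and plot 6 has {5, 3, 6, 7}, leaving only 2.
Block 2, plot 1: block 2 has {5, 2, 6, 4, 1} and plot 1 has {6, 1, 7}, leaving only 3.
Block 2, plot 7: block 2 has {5, 2, 3, 6, 4, 1} and plot 7 has {2, 6, 1}, leaving only 7.
Block 3, plot 3: block 3 has {2, 6, 7} and plot 3 has {2, 3, 6, 4, 1, 7}, leaving only 5.
Block 6, plot 1: block 6 has {5, 2, 6, 7} and plot 1 has {3, 6, 1, 7}, leaving only 4.
Block 6, plot 5: block 6 has {5, 2, 6, 4, 7} and plot 5 has {2, 6, 1, 7}, leaving only 3.
Block 6, plot 4: block 6 has {5, 2, 3, 6, 4, 7} and plot 4 has {5, 2, 7}, leaving only 1.
Block 7, plot 6: block 7 has {2, 3, 1, 7} and plot 6 has {5, 2, 3, 6, 7}, leaving only 4.
Block 3, plot 6: block 3 has {5, 2, 6, 7} and plot 6 has {5, 2, 3, 6, 4, 7}, leaving only 1.
Block 7, plot 4: block 7 has {2, 3, 4, 1, 7} and plot 4 has {5, 2, 1, 7}, leaving only 6.
Block 7, plot 5: block 7 has {2, 3, 6, 4, 1, 7} and plot 5 has {2, 3, 6, 1, 7}, leaving only 5.
Block 1, plot 5: block 1 has {6, 1, 7} and plot 5 has {5, 2, 3, 6, 1, 7}, leaving only 4.
Block 1, plot 4: block 1 has {6, 4, 1, 7} and plot 4 has {5, 2, 6, 1, 7}, leaving only 3.
Block 1, plot 7: block 1 has {3, 6, 4, 1, 7} and plot 7 has {2, 6, 1, 7}, leaving only 5.
Block 1, plot 1: block 1 has {5, 3, 6, 4, 1, 7} and plot 1 has {3, 6, 4, 1, 7}, leaving only 2.
So block 1 reads: 2 1 7 3 4 6 5.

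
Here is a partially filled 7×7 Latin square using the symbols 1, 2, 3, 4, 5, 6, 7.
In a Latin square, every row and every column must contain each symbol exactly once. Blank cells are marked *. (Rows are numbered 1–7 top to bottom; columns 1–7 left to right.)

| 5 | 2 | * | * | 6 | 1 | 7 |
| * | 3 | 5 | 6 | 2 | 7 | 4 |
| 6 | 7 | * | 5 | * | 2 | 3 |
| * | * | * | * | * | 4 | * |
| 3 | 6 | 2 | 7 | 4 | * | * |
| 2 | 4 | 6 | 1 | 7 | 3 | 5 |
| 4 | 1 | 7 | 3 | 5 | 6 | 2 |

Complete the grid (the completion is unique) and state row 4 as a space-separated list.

7 5 1 2 3 4 6

Row 4, column 2: row 4 has {4} and column 2 has {1, 2, 3, 4, 6, 7}, leaving only 5.
Row 4, column 4: row 4 has {4, 5} and column 4 has {1, 3, 5, 6, 7}, leaving only 2.
Row 1, column 4: row 1 has {1, 2, 5, 6, 7} and column 4 has {1, 2, 3, 5, 6, 7}, leaving only 4.
Row 1, column 3: row 1 has {1, 2, 4, 5, 6, 7} and column 3 has {2, 5, 6, 7}, leaving only 3.
Row 4, column 3: row 4 has {2, 4, 5} and column 3 has {2, 3, 5, 6, 7}, leaving only 1.
Row 4, column 1: row 4 has {1, 2, 4, 5} and column 1 has {2, 3, 4, 5, 6}, leaving only 7.
Row 4, column 5: row 4 has {1, 2, 4, 5, 7} and column 5 has {2, 4, 5, 6, 7}, leaving only 3.
Row 4, column 7: row 4 has {1, 2, 3, 4, 5, 7} and column 7 has {2, 3, 4, 5, 7}, leaving only 6.
So row 4 reads: 7 5 1 2 3 4 6.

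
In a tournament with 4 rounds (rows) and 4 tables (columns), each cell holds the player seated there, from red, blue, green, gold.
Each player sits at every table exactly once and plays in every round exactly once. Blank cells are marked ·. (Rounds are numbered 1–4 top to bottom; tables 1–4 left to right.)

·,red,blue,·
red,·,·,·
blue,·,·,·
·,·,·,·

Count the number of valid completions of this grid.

Round 1, table 1: eliminating its round and table leaves {green, gold}.
Round 1, table 4: eliminating its round and table leaves {green, gold}.
Round 2, table 2: eliminating its round and table leaves {blue, green, gold}.
Round 2, table 3: eliminating its round and table leaves {green, gold}.
Round 2, table 4: eliminating its round and table leaves {blue, green, gold}.
Round 3, table 2: eliminating its round and table leaves {green, gold}.
Round 3, table 3: eliminating its round and table leaves {red, green, gold}.
Round 3, table 4: eliminating its round and table leaves {red, green, gold}.
Round 4, table 1: eliminating its round and table leaves {green, gold}.
Round 4, table 2: eliminating its round and table leaves {blue, green, gold}.
Round 4, table 3: eliminating its round and table leaves {red, green, gold}.
Round 4, table 4: eliminating its round and table leaves {red, blue, green, gold}.
Enumerating the assignments across these blanks that avoid any round or table repeat gives 8 completions.

8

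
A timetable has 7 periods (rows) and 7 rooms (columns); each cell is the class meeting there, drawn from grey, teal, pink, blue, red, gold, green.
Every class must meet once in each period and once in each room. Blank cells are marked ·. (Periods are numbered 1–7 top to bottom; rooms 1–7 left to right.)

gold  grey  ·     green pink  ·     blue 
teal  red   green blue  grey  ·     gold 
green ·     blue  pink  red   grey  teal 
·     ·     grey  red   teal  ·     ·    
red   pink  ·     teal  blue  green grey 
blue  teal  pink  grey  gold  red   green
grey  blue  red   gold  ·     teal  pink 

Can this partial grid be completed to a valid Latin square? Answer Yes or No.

Period 1, room 6: period 1 together with room 6 already contain {grey, teal, pink, blue, red, gold, green} — every symbol — so nothing can go there. The grid has no valid completion.

No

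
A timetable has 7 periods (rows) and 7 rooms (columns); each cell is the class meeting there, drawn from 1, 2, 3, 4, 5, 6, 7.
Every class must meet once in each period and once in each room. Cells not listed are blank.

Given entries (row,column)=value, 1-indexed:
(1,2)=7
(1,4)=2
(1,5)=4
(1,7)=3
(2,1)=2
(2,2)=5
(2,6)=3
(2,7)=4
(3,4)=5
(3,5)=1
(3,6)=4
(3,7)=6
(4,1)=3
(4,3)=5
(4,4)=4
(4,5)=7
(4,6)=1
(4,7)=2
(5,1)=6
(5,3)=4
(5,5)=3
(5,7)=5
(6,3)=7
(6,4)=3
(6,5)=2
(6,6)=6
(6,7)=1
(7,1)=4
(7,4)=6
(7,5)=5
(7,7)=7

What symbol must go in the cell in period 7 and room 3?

Period 1, room 6: period 1 has {2, 3, 4, 7} and room 6 has {1, 3, 4, 6}, leaving only 5.
Period 1, room 1: period 1 has {2, 3, 4, 5, 7} and room 1 has {2, 3, 4, 6}, leaving only 1.
Period 1, room 3: period 1 has {1, 2, 3, 4, 5, 7} and room 3 has {4, 5, 7}, leaving only 6.
Period 2, room 3: period 2 has {2, 3, 4, 5} and room 3 has {4, 5, 6, 7}, leaving only 1.
Period 2, room 4: period 2 has {1, 2, 3, 4, 5} and room 4 has {2, 3, 4, 5, 6}, leaving only 7.
Period 2, room 5: period 2 has {1, 2, 3, 4, 5, 7} and room 5 has {1, 2, 3, 4, 5, 7}, leaving only 6.
Period 3, room 1: period 3 has {1, 4, 5, 6} and room 1 has {1, 2, 3, 4, 6}, leaving only 7.
Period 4, room 2: period 4 has {1, 2, 3, 4, 5, 7} and room 2 has {5, 7}, leaving only 6.
Period 5, room 4: period 5 has {3, 4, 5, 6} and room 4 has {2, 3, 4, 5, 6, 7}, leaving only 1.
Period 5, room 2: period 5 has {1, 3, 4, 5, 6} and room 2 has {5, 6, 7}, leaving only 2.
Period 3, room 2: period 3 has {1, 4, 5, 6, 7} and room 2 has {2, 5, 6, 7}, leaving only 3.
Period 3, room 3: period 3 has {1, 3, 4, 5, 6, 7} and room 3 has {1, 4, 5, 6, 7}, leaving only 2.
Period 7 already has {4, 5, 6, 7} and room 3 already has {1, 2, 4, 5, 6, 7}, so period 7, room 3 must be 3.

3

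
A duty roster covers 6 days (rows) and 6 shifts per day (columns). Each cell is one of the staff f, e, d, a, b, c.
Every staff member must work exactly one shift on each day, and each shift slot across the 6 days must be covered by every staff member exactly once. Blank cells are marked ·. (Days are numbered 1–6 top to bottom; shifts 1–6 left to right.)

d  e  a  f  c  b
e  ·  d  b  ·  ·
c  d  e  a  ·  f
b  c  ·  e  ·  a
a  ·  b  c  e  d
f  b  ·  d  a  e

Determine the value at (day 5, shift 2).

Day 5 already has {e, d, a, b, c} and shift 2 already has {e, d, b, c}, so day 5, shift 2 must be f.

f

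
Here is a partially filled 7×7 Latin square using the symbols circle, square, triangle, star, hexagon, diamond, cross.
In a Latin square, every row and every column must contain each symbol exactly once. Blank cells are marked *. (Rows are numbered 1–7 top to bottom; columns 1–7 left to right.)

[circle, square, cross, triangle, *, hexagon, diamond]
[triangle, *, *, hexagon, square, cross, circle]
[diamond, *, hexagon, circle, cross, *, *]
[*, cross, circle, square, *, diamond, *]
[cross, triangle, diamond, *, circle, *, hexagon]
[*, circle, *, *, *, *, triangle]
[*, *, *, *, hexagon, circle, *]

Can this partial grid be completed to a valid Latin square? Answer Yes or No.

Row 1, column 5: row 1 has {circle, square, triangle, hexagon, diamond, cross} and column 5 has {circle, square, hexagon, cross}, so it must be star.
Row 2, column 3: row 2 has {circle, square, triangle, hexagon, cross} and column 3 has {circle, hexagon, diamond, cross}, so it must be star.
Row 2, column 2: row 2 has {circle, square, triangle, star, hexagon, cross} and column 2 has {circle, square, triangle, cross}, so it must be diamond.
Row 3, column 2: row 3 has {circle, hexagon, diamond, cross} and column 2 has {circle, square, triangle, diamond, cross}, so it must be star.
Now row 7, column 2: row 7 together with column 2 already contain {circle, square, triangle, star, hexagon, diamond, cross} — every symbol — so nothing can go there. The grid has no valid completion.

No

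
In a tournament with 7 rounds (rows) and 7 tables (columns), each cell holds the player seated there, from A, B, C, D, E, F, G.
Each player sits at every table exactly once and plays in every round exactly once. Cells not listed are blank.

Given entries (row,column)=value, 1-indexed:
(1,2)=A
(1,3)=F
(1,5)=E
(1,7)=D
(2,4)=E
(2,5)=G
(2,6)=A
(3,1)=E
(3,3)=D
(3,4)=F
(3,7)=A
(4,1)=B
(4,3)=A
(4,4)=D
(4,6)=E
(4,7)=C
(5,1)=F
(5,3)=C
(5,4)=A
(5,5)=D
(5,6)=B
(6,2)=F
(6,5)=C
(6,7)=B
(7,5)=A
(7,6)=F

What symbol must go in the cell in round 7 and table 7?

Round 2, table 3: round 2 has {A, E, G} and table 3 has {A, C, D, F}, leaving only B.
Round 2, table 7: round 2 has {A, B, E, G} and table 7 has {A, B, C, D}, leaving only F.
Round 3, table 5: round 3 has {A, D, E, F} and table 5 has {A, C, D, E, G}, leaving only B.
Round 4, table 2: round 4 has {A, B, C, D, E} and table 2 has {A, F}, leaving only G.
Round 3, table 2: round 3 has {A, B, D, E, F} and table 2 has {A, F, G}, leaving only C.
Round 2, table 2: round 2 has {A, B, E, F, G} and table 2 has {A, C, F, G}, leaving only D.
Round 2, table 1: round 2 has {A, B, D, E, F, G} and table 1 has {B, E, F}, leaving only C.
Round 1, table 1: round 1 has {A, D, E, F} and table 1 has {B, C, E, F}, leaving only G.
Round 1, table 6: round 1 has {A, D, E, F, G} and table 6 has {A, B, E, F}, leaving only C.
Round 1, table 4: round 1 has {A, C, D, E, F, G} and table 4 has {A, D, E, F}, leaving only B.
Round 3, table 6: round 3 has {A, B, C, D, E, F} and table 6 has {A, B, C, E, F}, leaving only G.
Round 4, table 5: round 4 has {A, B, C, D, E, G} and table 5 has {A, B, C, D, E, G}, leaving only F.
Round 5, table 2: round 5 has {A, B, C, D, F} and table 2 has {A, C, D, F, G}, leaving only E.
Round 5, table 7: round 5 has {A, B, C, D, E, F} and table 7 has {A, B, C, D, F}, leaving only G.
Round 7 already has {A, F} and table 7 already has {A, B, C, D, F, G}, so round 7, table 7 must be E.

E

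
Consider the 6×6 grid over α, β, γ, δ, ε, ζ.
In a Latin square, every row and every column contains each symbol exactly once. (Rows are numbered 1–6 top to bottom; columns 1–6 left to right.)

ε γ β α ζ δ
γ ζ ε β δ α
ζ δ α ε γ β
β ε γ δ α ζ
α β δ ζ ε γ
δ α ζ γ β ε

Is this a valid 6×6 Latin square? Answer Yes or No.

Yes

Each row is a permutation of the 6 symbols, and so is each column.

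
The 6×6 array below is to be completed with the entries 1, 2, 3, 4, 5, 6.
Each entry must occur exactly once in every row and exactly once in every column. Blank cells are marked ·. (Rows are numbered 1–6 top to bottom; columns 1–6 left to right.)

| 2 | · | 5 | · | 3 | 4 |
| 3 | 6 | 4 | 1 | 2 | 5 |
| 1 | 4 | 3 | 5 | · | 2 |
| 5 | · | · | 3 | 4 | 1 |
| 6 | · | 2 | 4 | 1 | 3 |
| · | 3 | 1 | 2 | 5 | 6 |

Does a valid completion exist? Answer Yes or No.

No row or column among the givens repeats a symbol, and propagating forced cells runs into no contradiction.
One valid completion exists (for instance, 2 1 5 6 3 4 / 3 6 4 1 2 5 / 1 4 3 5 6 2 / 5 2 6 3 4 1 / 6 5 2 4 1 3 / 4 3 1 2 5 6).

Yes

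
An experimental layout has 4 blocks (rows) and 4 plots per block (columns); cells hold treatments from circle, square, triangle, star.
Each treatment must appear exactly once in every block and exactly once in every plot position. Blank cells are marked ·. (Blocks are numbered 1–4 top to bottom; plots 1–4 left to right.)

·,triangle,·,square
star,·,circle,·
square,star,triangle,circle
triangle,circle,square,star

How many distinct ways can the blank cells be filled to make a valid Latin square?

1

Block 1, plot 1: eliminating its block and plot leaves {circle}.
Block 1, plot 3: eliminating its block and plot leaves {star}.
Block 2, plot 2: eliminating its block and plot leaves {square}.
Block 2, plot 4: eliminating its block and plot leaves {triangle}.
Only one assignment across all blanks avoids any block or plot repeat, giving 1 completion.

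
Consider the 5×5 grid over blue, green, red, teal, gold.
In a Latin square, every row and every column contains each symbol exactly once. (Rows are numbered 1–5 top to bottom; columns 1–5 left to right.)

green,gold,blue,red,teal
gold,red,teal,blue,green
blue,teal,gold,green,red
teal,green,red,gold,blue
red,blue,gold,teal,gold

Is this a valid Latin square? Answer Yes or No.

No

Row 5 contains gold twice (at columns 3 and 5), so it is not a permutation.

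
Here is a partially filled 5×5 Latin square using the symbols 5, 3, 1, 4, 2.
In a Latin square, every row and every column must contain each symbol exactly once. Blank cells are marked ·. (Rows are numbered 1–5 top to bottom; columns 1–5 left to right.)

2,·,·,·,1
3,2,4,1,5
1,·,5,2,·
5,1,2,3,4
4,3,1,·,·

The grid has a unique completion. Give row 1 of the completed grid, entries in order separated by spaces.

Row 1, column 3: row 1 has {1, 2} and column 3 has {5, 1, 4, 2}, leaving only 3.
Row 3, column 2: row 3 has {5, 1, 2} and column 2 has {3, 1, 2}, leaving only 4.
Row 1, column 2: row 1 has {3, 1, 2} and column 2 has {3, 1, 4, 2}, leaving only 5.
Row 1, column 4: row 1 has {5, 3, 1, 2} and column 4 has {3, 1, 2}, leaving only 4.
So row 1 reads: 2 5 3 4 1.

2 5 3 4 1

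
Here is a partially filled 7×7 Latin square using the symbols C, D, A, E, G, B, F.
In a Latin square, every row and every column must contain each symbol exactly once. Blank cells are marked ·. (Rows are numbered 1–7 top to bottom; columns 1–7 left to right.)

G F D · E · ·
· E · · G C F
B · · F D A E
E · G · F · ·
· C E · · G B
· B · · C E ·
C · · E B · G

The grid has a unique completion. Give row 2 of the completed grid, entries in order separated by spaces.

Row 1, column 6: row 1 has {D, E, G, F} and column 6 has {C, A, E, G}, leaving only B.
Row 3, column 2: row 3 has {D, A, E, B, F} and column 2 has {C, E, B, F}, leaving only G.
Row 3, column 3: row 3 has {D, A, E, G, B, F} and column 3 has {D, E, G}, leaving only C.
Row 4, column 6: row 4 has {E, G, F} and column 6 has {C, A, E, G, B}, leaving only D.
Row 4, column 2: row 4 has {D, E, G, F} and column 2 has {C, E, G, B, F}, leaving only A.
Row 4, column 7: row 4 has {D, A, E, G, F} and column 7 has {E, G, B, F}, leaving only C.
Row 1, column 7: row 1 has {D, E, G, B, F} and column 7 has {C, E, G, B, F}, leaving only A.
Row 1, column 4: row 1 has {D, A, E, G, B, F} and column 4 has {E, F}, leaving only C.
Row 4, column 4: row 4 has {C, D, A, E, G, F} and column 4 has {C, E, F}, leaving only B.
Row 5, column 5: row 5 has {C, E, G, B} and column 5 has {C, D, E, G, B, F}, leaving only A.
Row 5, column 4: row 5 has {C, A, E, G, B} and column 4 has {C, E, B, F}, leaving only D.
Row 2, column 4: row 2 has {C, E, G, F} and column 4 has {C, D, E, B, F}, leaving only A.
Row 2, column 1: row 2 has {C, A, E, G, F} and column 1 has {C, E, G, B}, leaving only D.
Row 2, column 3: row 2 has {C, D, A, E, G, F} and column 3 has {C, D, E, G}, leaving only B.
So row 2 reads: D E B A G C F.

D E B A G C F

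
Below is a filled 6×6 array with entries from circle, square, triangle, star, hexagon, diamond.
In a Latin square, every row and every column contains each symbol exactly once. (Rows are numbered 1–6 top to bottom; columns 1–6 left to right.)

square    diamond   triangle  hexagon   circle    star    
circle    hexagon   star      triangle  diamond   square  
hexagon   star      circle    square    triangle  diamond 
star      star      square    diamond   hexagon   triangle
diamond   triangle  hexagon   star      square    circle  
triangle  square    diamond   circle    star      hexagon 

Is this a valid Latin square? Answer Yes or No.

No

Row 4 contains star twice (at columns 1 and 2), so it is not a permutation.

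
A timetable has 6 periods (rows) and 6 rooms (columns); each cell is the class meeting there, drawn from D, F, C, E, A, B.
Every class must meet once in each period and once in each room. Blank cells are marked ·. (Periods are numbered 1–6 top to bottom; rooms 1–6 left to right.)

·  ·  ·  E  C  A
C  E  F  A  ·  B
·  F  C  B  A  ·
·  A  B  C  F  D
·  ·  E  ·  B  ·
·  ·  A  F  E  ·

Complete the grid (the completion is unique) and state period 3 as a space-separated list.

D F C B A E

Period 3, room 6: period 3 has {F, C, A, B} and room 6 has {D, A, B}, leaving only E.
Period 3, room 1: period 3 has {F, C, E, A, B} and room 1 has {C}, leaving only D.
So period 3 reads: D F C B A E.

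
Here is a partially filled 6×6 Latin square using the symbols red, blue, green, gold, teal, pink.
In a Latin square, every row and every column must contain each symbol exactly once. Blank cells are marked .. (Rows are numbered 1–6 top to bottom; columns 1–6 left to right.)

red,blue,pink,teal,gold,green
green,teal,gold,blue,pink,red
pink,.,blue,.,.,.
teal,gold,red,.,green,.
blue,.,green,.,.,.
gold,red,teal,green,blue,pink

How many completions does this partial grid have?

2

Row 3, column 2: eliminating its row and column leaves {green}.
Row 3, column 4: eliminating its row and column leaves {red, gold}.
Row 3, column 5: eliminating its row and column leaves {red, teal}.
Row 3, column 6: eliminating its row and column leaves {gold, teal}.
Row 4, column 4: eliminating its row and column leaves {pink}.
Row 4, column 6: eliminating its row and column leaves {blue}.
Row 5, column 2: eliminating its row and column leaves {pink}.
Row 5, column 4: eliminating its row and column leaves {red, gold, pink}.
Row 5, column 5: eliminating its row and column leaves {red, teal}.
Row 5, column 6: eliminating its row and column leaves {gold, teal}.
Enumerating the assignments across these blanks that avoid any row or column repeat gives 2 completions.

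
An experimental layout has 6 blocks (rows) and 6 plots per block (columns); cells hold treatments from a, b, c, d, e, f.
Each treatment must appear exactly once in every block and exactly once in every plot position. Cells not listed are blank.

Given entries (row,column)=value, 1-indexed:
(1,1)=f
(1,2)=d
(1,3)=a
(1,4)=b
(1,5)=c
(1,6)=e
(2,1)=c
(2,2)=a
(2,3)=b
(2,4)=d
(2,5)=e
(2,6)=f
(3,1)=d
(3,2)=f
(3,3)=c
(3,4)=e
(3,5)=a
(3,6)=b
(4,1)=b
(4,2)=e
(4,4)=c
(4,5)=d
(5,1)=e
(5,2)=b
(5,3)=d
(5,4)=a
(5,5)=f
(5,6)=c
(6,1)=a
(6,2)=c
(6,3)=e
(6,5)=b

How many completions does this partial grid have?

Block 4, plot 3: eliminating its block and plot leaves {f}.
Block 4, plot 6: eliminating its block and plot leaves {a}.
Block 6, plot 4: eliminating its block and plot leaves {f}.
Block 6, plot 6: eliminating its block and plot leaves {d}.
Only one assignment across all blanks avoids any block or plot repeat, giving 1 completion.

1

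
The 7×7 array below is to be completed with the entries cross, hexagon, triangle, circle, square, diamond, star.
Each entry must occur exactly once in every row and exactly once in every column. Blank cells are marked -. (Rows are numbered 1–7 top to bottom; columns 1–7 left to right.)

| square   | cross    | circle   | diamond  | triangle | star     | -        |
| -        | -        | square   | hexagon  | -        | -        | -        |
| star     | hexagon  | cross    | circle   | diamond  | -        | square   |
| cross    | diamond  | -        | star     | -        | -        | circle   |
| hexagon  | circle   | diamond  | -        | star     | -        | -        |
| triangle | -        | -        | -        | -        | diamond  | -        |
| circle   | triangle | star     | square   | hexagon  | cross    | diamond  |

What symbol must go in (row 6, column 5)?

Row 1, column 7: row 1 has {cross, triangle, circle, square, diamond, star} and column 7 has {circle, square, diamond}, leaving only hexagon.
Row 2, column 1: row 2 has {hexagon, square} and column 1 has {cross, hexagon, triangle, circle, square, star}, leaving only diamond.
Row 2, column 2: row 2 has {hexagon, square, diamond} and column 2 has {cross, hexagon, triangle, circle, diamond}, leaving only star.
Row 3, column 6: row 3 has {cross, hexagon, circle, square, diamond, star} and column 6 has {cross, diamond, star}, leaving only triangle.
Row 2, column 6: row 2 has {hexagon, square, diamond, star} and column 6 has {cross, triangle, diamond, star}, leaving only circle.
Row 2, column 5: row 2 has {hexagon, circle, square, diamond, star} and column 5 has {hexagon, triangle, diamond, star}, leaving only cross.
Row 2, column 7: row 2 has {cross, hexagon, circle, square, diamond, star} and column 7 has {hexagon, circle, square, diamond}, leaving only triangle.
Row 4, column 5: row 4 has {cross, circle, diamond, star} and column 5 has {cross, hexagon, triangle, diamond, star}, leaving only square.
Row 6 already has {triangle, diamond} and column 5 already has {cross, hexagon, triangle, square, diamond, star}, so row 6, column 5 must be circle.

circle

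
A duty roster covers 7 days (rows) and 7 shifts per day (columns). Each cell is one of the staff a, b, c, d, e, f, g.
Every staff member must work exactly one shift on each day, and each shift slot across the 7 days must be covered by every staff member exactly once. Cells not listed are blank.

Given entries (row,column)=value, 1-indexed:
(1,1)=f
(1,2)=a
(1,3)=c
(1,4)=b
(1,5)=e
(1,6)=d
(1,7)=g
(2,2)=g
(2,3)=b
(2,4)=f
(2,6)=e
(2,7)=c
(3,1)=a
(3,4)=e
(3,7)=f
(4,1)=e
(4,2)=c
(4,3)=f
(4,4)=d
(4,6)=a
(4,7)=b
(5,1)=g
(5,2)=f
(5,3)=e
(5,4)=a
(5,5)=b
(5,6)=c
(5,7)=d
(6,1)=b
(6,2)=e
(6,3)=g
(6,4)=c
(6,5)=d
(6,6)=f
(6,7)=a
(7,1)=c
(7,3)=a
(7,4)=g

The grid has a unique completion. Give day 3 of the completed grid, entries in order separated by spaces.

a b d e c g f

Day 3, shift 3: day 3 has {a, e, f} and shift 3 has {a, b, c, e, f, g}, leaving only d.
Day 3, shift 2: day 3 has {a, d, e, f} and shift 2 has {a, c, e, f, g}, leaving only b.
Day 3, shift 6: day 3 has {a, b, d, e, f} and shift 6 has {a, c, d, e, f}, leaving only g.
Day 3, shift 5: day 3 has {a, b, d, e, f, g} and shift 5 has {b, d, e}, leaving only c.
So day 3 reads: a b d e c g f.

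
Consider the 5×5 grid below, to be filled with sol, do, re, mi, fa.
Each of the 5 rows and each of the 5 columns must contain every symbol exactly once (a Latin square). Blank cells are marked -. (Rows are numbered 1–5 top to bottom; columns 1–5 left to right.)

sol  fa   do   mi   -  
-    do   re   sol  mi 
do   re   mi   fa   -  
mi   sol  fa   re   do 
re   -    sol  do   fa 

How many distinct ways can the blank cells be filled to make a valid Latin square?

Row 1, column 5: eliminating its row and column leaves {re}.
Row 2, column 1: eliminating its row and column leaves {fa}.
Row 3, column 5: eliminating its row and column leaves {sol}.
Row 5, column 2: eliminating its row and column leaves {mi}.
Only one assignment across all blanks avoids any row or column repeat, giving 1 completion.

1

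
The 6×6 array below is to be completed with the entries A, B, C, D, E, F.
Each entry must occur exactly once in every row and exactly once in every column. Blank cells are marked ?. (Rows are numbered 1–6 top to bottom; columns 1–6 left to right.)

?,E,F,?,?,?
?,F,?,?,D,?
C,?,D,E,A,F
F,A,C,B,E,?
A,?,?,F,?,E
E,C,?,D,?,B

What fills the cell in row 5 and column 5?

Row 2, column 1: row 2 has {D, F} and column 1 has {A, C, E, F}, leaving only B.
Row 1, column 1: row 1 has {E, F} and column 1 has {A, B, C, E, F}, leaving only D.
Row 3, column 2: row 3 has {A, C, D, E, F} and column 2 has {A, C, E, F}, leaving only B.
Row 4, column 6: row 4 has {A, B, C, E, F} and column 6 has {B, E, F}, leaving only D.
Row 5, column 2: row 5 has {A, E, F} and column 2 has {A, B, C, E, F}, leaving only D.
Row 5, column 3: row 5 has {A, D, E, F} and column 3 has {C, D, F}, leaving only B.
Row 5 already has {A, B, D, E, F} and column 5 already has {A, D, E}, so row 5, column 5 must be C.

C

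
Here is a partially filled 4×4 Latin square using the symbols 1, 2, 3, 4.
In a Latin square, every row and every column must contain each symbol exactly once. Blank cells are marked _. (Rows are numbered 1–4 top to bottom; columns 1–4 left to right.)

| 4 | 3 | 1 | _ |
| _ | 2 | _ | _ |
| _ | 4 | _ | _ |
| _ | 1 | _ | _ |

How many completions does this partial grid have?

Row 1, column 4: eliminating its row and column leaves {2}.
Row 2, column 1: eliminating its row and column leaves {1, 3}.
Row 2, column 3: eliminating its row and column leaves {3, 4}.
Row 2, column 4: eliminating its row and column leaves {1, 3, 4}.
Row 3, column 1: eliminating its row and column leaves {1, 2, 3}.
Row 3, column 3: eliminating its row and column leaves {2, 3}.
Row 3, column 4: eliminating its row and column leaves {1, 2, 3}.
Row 4, column 1: eliminating its row and column leaves {2, 3}.
Row 4, column 3: eliminating its row and column leaves {2, 3, 4}.
Row 4, column 4: eliminating its row and column leaves {2, 3, 4}.
Enumerating the assignments across these blanks that avoid any row or column repeat gives 4 completions.

4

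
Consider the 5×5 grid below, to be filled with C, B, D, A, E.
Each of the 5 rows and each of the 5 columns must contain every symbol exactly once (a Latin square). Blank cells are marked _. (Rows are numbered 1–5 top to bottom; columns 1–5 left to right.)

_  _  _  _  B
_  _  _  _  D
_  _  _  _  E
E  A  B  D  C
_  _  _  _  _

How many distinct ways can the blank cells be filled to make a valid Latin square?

Row 1, column 1: eliminating its row and column leaves {C, D, A}.
Row 1, column 2: eliminating its row and column leaves {C, D, E}.
Row 1, column 3: eliminating its row and column leaves {C, D, A, E}.
Row 1, column 4: eliminating its row and column leaves {C, A, E}.
Row 2, column 1: eliminating its row and column leaves {C, B, A}.
Row 2, column 2: eliminating its row and column leaves {C, B, E}.
Row 2, column 3: eliminating its row and column leaves {C, A, E}.
Row 2, column 4: eliminating its row and column leaves {C, B, A, E}.
Row 3, column 1: eliminating its row and column leaves {C, B, D, A}.
Row 3, column 2: eliminating its row and column leaves {C, B, D}.
Row 3, column 3: eliminating its row and column leaves {C, D, A}.
Row 3, column 4: eliminating its row and column leaves {C, B, A}.
Row 5, column 1: eliminating its row and column leaves {C, B, D, A}.
Row 5, column 2: eliminating its row and column leaves {C, B, D, E}.
Row 5, column 3: eliminating its row and column leaves {C, D, A, E}.
Row 5, column 4: eliminating its row and column leaves {C, B, A, E}.
Row 5, column 5: eliminating its row and column leaves {A}.
Enumerating the assignments across these blanks that avoid any row or column repeat gives 56 completions.

56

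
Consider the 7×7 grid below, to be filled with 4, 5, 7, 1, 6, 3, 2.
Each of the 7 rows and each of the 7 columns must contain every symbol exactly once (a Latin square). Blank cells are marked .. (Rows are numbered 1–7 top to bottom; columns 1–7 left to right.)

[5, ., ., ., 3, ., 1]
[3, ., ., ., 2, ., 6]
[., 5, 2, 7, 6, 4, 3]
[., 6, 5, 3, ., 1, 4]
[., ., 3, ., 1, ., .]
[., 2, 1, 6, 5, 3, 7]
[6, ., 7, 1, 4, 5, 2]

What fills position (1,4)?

4

Row 2, column 3: row 2 has {6, 3, 2} and column 3 has {5, 7, 1, 3, 2}, leaving only 4.
Row 1, column 3: row 1 has {5, 1, 3} and column 3 has {4, 5, 7, 1, 3, 2}, leaving only 6.
Row 2, column 4: row 2 has {4, 6, 3, 2} and column 4 has {7, 1, 6, 3}, leaving only 5.
Row 2, column 6: row 2 has {4, 5, 6, 3, 2} and column 6 has {4, 5, 1, 3}, leaving only 7.
Row 1, column 6: row 1 has {5, 1, 6, 3} and column 6 has {4, 5, 7, 1, 3}, leaving only 2.
Row 1 already has {5, 1, 6, 3, 2} and column 4 already has {5, 7, 1, 6, 3}, so row 1, column 4 must be 4.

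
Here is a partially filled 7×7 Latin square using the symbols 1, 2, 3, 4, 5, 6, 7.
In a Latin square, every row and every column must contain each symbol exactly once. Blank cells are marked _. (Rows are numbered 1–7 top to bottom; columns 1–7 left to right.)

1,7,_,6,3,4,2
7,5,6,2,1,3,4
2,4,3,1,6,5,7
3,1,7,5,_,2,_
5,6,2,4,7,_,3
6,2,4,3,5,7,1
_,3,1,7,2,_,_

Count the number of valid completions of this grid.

Row 1, column 3: eliminating its row and column leaves {5}.
Row 4, column 5: eliminating its row and column leaves {4}.
Row 4, column 7: eliminating its row and column leaves {6}.
Row 5, column 6: eliminating its row and column leaves {1}.
Row 7, column 1: eliminating its row and column leaves {4}.
Row 7, column 6: eliminating its row and column leaves {6}.
Row 7, column 7: eliminating its row and column leaves {5, 6}.
Only one assignment across all blanks avoids any row or column repeat, giving 1 completion.

1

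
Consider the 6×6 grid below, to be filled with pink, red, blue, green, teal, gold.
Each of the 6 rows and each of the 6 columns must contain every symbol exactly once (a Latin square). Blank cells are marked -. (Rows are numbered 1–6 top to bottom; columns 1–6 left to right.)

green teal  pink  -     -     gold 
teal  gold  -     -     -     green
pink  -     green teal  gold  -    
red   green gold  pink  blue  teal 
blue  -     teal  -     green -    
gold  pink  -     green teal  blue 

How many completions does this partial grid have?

Row 1, column 4: eliminating its row and column leaves {red, blue}.
Row 1, column 5: eliminating its row and column leaves {red}.
Row 2, column 3: eliminating its row and column leaves {red, blue}.
Row 2, column 4: eliminating its row and column leaves {red, blue}.
Row 2, column 5: eliminating its row and column leaves {pink, red}.
Row 3, column 2: eliminating its row and column leaves {red, blue}.
Row 3, column 6: eliminating its row and column leaves {red}.
Row 5, column 2: eliminating its row and column leaves {red}.
Row 5, column 4: eliminating its row and column leaves {red, gold}.
Row 5, column 6: eliminating its row and column leaves {pink, red}.
Row 6, column 3: eliminating its row and column leaves {red}.
Only one assignment across all blanks avoids any row or column repeat, giving 1 completion.

1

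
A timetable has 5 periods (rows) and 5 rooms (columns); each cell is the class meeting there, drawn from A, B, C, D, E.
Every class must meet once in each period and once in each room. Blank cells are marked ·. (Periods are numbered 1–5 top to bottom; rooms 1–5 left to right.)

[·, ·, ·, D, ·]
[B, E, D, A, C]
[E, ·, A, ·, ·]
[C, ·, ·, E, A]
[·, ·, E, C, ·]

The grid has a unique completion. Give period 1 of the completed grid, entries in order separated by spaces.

A B C D E

Period 1, room 1: period 1 has {D} and room 1 has {B, C, E}, leaving only A.
Period 3, room 4: period 3 has {A, E} and room 4 has {A, C, D, E}, leaving only B.
Period 3, room 5: period 3 has {A, B, E} and room 5 has {A, C}, leaving only D.
Period 3, room 2: period 3 has {A, B, D, E} and room 2 has {E}, leaving only C.
Period 1, room 2: period 1 has {A, D} and room 2 has {C, E}, leaving only B.
Period 1, room 3: period 1 has {A, B, D} and room 3 has {A, D, E}, leaving only C.
Period 1, room 5: period 1 has {A, B, C, D} and room 5 has {A, C, D}, leaving only E.
So period 1 reads: A B C D E.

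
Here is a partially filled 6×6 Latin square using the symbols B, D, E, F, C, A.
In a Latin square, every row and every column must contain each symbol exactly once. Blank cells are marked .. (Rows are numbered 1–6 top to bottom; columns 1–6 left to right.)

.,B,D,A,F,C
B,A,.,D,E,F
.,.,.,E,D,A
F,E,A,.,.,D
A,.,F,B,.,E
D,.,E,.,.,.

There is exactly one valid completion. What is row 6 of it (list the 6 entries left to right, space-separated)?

D C E F A B

Row 6, column 6: row 6 has {D, E} and column 6 has {D, E, F, C, A}, leaving only B.
Row 1, column 1: row 1 has {B, D, F, C, A} and column 1 has {B, D, F, A}, leaving only E.
Row 2, column 3: row 2 has {B, D, E, F, A} and column 3 has {D, E, F, A}, leaving only C.
Row 3, column 1: row 3 has {D, E, A} and column 1 has {B, D, E, F, A}, leaving only C.
Row 3, column 2: row 3 has {D, E, C, A} and column 2 has {B, E, A}, leaving only F.
Row 6, column 2: row 6 has {B, D, E} and column 2 has {B, E, F, A}, leaving only C.
Row 6, column 4: row 6 has {B, D, E, C} and column 4 has {B, D, E, A}, leaving only F.
Row 6, column 5: row 6 has {B, D, E, F, C} and column 5 has {D, E, F}, leaving only A.
So row 6 reads: D C E F A B.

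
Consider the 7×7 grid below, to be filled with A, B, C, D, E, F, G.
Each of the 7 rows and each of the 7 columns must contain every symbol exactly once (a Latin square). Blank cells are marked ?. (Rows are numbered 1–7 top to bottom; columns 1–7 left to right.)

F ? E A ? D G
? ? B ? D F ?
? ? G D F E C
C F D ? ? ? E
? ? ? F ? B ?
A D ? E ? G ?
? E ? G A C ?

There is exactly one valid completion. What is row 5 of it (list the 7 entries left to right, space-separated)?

Row 2, column 4: row 2 has {B, D, F} and column 4 has {A, D, E, F, G}, leaving only C.
Row 2, column 7: row 2 has {B, C, D, F} and column 7 has {C, E, G}, leaving only A.
Row 5, column 7: row 5 has {B, F} and column 7 has {A, C, E, G}, leaving only D.
Row 2, column 2: row 2 has {A, B, C, D, F} and column 2 has {D, E, F}, leaving only G.
Row 2, column 1: row 2 has {A, B, C, D, F, G} and column 1 has {A, C, F}, leaving only E.
Row 5, column 1: row 5 has {B, D, F} and column 1 has {A, C, E, F}, leaving only G.
Row 3, column 1: row 3 has {C, D, E, F, G} and column 1 has {A, C, E, F, G}, leaving only B.
Row 3, column 2: row 3 has {B, C, D, E, F, G} and column 2 has {D, E, F, G}, leaving only A.
Row 5, column 2: row 5 has {B, D, F, G} and column 2 has {A, D, E, F, G}, leaving only C.
Row 5, column 3: row 5 has {B, C, D, F, G} and column 3 has {B, D, E, G}, leaving only A.
Row 5, column 5: row 5 has {A, B, C, D, F, G} and column 5 has {A, D, F}, leaving only E.
So row 5 reads: G C A F E B D.

G C A F E B D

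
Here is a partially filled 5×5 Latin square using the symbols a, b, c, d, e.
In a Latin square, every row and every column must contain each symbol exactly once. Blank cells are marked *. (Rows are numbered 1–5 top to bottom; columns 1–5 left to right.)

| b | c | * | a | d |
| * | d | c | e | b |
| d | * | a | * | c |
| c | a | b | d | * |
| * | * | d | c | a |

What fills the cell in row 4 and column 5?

e

Row 4 already has {a, b, c, d} and column 5 already has {a, b, c, d}, so row 4, column 5 must be e.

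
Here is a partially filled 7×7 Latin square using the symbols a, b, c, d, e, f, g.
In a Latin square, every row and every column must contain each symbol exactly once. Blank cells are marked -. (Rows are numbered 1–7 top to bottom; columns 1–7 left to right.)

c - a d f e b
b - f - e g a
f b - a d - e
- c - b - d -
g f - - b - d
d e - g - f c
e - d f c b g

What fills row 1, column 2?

Row 1 already has {a, b, c, d, e, f} and column 2 already has {b, c, e, f}, so row 1, column 2 must be g.

g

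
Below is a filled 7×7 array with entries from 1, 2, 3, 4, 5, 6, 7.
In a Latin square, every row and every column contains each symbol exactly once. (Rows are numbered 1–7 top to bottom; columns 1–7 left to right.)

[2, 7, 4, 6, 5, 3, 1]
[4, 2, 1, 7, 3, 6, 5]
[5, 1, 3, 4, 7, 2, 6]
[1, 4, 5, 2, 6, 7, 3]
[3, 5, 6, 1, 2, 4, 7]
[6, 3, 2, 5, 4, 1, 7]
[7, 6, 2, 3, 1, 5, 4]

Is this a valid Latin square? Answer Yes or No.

Every row is a permutation, but column 7 contains 7 twice (at rows 5 and 6).

No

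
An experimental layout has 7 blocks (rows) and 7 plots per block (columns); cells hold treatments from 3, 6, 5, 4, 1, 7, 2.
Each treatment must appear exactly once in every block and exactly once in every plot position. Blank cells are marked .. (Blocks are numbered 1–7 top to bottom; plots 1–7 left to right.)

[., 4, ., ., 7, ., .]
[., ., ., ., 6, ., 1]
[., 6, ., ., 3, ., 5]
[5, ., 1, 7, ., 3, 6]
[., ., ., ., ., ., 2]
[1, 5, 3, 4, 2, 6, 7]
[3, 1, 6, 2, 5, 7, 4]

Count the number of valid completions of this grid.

7

Block 1, plot 1: eliminating its block and plot leaves {6, 2}.
Block 1, plot 3: eliminating its block and plot leaves {5, 2}.
Block 1, plot 4: eliminating its block and plot leaves {3, 6, 5, 1}.
Block 1, plot 6: eliminating its block and plot leaves {5, 1, 2}.
Block 1, plot 7: eliminating its block and plot leaves {3}.
Block 2, plot 1: eliminating its block and plot leaves {4, 7, 2}.
Block 2, plot 2: eliminating its block and plot leaves {3, 7, 2}.
Block 2, plot 3: eliminating its block and plot leaves {5, 4, 7, 2}.
Block 2, plot 4: eliminating its block and plot leaves {3, 5}.
Block 2, plot 6: eliminating its block and plot leaves {5, 4, 2}.
Block 3, plot 1: eliminating its block and plot leaves {4, 7, 2}.
Block 3, plot 3: eliminating its block and plot leaves {4, 7, 2}.
Block 3, plot 4: eliminating its block and plot leaves {1}.
Block 3, plot 6: eliminating its block and plot leaves {4, 1, 2}.
Block 4, plot 2: eliminating its block and plot leaves {2}.
Block 4, plot 5: eliminating its block and plot leaves {4}.
Block 5, plot 1: eliminating its block and plot leaves {6, 4, 7}.
Block 5, plot 2: eliminating its block and plot leaves {3, 7}.
Block 5, plot 3: eliminating its block and plot leaves {5, 4, 7}.
Block 5, plot 4: eliminating its block and plot leaves {3, 6, 5, 1}.
Block 5, plot 5: eliminating its block and plot leaves {4, 1}.
Block 5, plot 6: eliminating its block and plot leaves {5, 4, 1}.
Enumerating the assignments across these blanks that avoid any block or plot repeat gives 7 completions.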